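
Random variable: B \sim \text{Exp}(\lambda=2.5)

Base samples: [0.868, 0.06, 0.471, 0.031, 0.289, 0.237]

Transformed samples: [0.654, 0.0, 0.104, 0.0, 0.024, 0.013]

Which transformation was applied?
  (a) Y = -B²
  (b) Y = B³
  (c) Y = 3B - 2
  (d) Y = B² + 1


Checking option (b) Y = B³:
  B = 0.868 -> Y = 0.654 ✓
  B = 0.06 -> Y = 0.0 ✓
  B = 0.471 -> Y = 0.104 ✓
All samples match this transformation.

(b) B³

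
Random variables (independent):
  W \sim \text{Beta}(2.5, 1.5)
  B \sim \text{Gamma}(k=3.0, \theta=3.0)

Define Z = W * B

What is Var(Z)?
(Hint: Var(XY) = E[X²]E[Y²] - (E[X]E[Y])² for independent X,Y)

Var(XY) = E[X²]E[Y²] - (E[X]E[Y])²
E[W] = 0.625, Var(W) = 0.046875
E[B] = 9, Var(B) = 27
E[W²] = 0.046875 + 0.625² = 0.4375
E[B²] = 27 + 9² = 108
Var(Z) = 0.4375*108 - (0.625*9)²
= 47.25 - 31.640625 = 15.609375

15.609375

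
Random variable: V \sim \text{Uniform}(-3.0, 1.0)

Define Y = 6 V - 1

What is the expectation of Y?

For Y = 6V - 1:
E[Y] = 6 * E[V] - 1
E[V] = (-3 + 1)/2 = -1
E[Y] = 6 * (-1) - 1 = -7

-7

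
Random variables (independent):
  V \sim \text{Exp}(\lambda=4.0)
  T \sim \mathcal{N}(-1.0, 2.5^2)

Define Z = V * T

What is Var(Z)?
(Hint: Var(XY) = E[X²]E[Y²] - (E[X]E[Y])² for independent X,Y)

Var(XY) = E[X²]E[Y²] - (E[X]E[Y])²
E[V] = 0.25, Var(V) = 0.0625
E[T] = -1, Var(T) = 6.25
E[V²] = 0.0625 + 0.25² = 0.125
E[T²] = 6.25 + (-1)² = 7.25
Var(Z) = 0.125*7.25 - (0.25*(-1))²
= 0.90625 - 0.0625 = 0.84375

0.84375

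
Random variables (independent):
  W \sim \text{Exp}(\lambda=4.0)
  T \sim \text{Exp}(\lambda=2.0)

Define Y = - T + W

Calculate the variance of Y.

For independent RVs: Var(aX + bY) = a²Var(X) + b²Var(Y)
Var(W) = 0.0625
Var(T) = 0.25
Var(Y) = 1²*0.0625 + (-1)²*0.25
= 1*0.0625 + 1*0.25 = 0.3125

0.3125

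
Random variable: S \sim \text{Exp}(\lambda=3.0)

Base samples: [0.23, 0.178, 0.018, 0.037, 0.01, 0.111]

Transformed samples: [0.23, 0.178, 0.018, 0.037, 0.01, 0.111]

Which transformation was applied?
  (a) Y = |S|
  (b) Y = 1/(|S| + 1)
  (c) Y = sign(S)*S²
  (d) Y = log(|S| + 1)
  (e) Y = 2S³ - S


Checking option (a) Y = |S|:
  S = 0.23 -> Y = 0.23 ✓
  S = 0.178 -> Y = 0.178 ✓
  S = 0.018 -> Y = 0.018 ✓
All samples match this transformation.

(a) |S|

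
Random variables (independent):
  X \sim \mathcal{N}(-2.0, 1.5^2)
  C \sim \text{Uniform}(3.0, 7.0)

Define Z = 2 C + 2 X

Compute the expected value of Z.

E[Z] = 2*E[X] + 2*E[C]
E[X] = -2
E[C] = 5
E[Z] = 2*(-2) + 2*5 = 6

6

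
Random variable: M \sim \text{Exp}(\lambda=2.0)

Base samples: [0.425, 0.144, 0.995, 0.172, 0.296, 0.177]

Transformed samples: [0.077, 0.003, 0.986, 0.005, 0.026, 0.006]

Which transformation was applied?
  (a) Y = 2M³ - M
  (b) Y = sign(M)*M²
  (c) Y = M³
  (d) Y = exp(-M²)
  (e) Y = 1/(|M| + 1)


Checking option (c) Y = M³:
  M = 0.425 -> Y = 0.077 ✓
  M = 0.144 -> Y = 0.003 ✓
  M = 0.995 -> Y = 0.986 ✓
All samples match this transformation.

(c) M³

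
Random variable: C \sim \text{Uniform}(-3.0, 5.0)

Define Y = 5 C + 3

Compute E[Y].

For Y = 5C + 3:
E[Y] = 5 * E[C] + 3
E[C] = (-3 + 5)/2 = 1
E[Y] = 5 * 1 + 3 = 8

8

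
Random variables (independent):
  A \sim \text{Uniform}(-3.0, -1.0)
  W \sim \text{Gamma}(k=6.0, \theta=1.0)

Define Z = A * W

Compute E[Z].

For independent RVs: E[XY] = E[X]*E[Y]
E[A] = -2
E[W] = 6
E[Z] = -2 * 6 = -12

-12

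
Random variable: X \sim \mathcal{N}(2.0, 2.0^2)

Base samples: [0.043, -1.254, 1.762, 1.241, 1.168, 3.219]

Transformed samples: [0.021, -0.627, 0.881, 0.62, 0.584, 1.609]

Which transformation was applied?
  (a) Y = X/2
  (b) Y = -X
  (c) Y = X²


Checking option (a) Y = X/2:
  X = 0.043 -> Y = 0.021 ✓
  X = -1.254 -> Y = -0.627 ✓
  X = 1.762 -> Y = 0.881 ✓
All samples match this transformation.

(a) X/2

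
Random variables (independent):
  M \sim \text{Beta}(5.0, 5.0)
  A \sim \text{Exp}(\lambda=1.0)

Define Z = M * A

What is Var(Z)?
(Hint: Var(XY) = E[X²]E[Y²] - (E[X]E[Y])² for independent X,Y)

Var(XY) = E[X²]E[Y²] - (E[X]E[Y])²
E[M] = 0.5, Var(M) = 0.022727273
E[A] = 1, Var(A) = 1
E[M²] = 0.022727273 + 0.5² = 0.27272727
E[A²] = 1 + 1² = 2
Var(Z) = 0.27272727*2 - (0.5*1)²
= 0.54545455 - 0.25 = 0.29545455

0.29545455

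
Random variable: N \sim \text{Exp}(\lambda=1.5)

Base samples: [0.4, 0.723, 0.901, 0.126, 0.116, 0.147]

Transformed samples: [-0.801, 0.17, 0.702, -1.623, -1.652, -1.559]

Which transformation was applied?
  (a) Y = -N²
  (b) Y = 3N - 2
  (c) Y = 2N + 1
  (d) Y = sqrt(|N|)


Checking option (b) Y = 3N - 2:
  N = 0.4 -> Y = -0.801 ✓
  N = 0.723 -> Y = 0.17 ✓
  N = 0.901 -> Y = 0.702 ✓
All samples match this transformation.

(b) 3N - 2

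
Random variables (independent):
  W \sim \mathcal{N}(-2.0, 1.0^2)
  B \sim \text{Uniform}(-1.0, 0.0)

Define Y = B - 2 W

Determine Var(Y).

For independent RVs: Var(aX + bY) = a²Var(X) + b²Var(Y)
Var(W) = 1
Var(B) = 0.083333333
Var(Y) = (-2)²*1 + 1²*0.083333333
= 4*1 + 1*0.083333333 = 4.0833333

4.0833333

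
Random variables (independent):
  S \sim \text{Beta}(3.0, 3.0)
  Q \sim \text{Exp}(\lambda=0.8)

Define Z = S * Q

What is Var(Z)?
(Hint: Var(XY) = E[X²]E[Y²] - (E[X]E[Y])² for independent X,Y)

Var(XY) = E[X²]E[Y²] - (E[X]E[Y])²
E[S] = 0.5, Var(S) = 0.035714286
E[Q] = 1.25, Var(Q) = 1.5625
E[S²] = 0.035714286 + 0.5² = 0.28571429
E[Q²] = 1.5625 + 1.25² = 3.125
Var(Z) = 0.28571429*3.125 - (0.5*1.25)²
= 0.89285714 - 0.390625 = 0.50223214

0.50223214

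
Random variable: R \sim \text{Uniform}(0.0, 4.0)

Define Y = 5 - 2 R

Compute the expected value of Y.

For Y = -2R + 5:
E[Y] = -2 * E[R] + 5
E[R] = (0 + 4)/2 = 2
E[Y] = -2 * 2 + 5 = 1

1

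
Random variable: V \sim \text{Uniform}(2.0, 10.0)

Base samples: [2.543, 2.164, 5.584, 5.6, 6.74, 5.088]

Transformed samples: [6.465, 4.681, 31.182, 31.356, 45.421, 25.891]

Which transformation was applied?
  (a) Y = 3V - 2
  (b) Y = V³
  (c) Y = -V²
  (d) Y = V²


Checking option (d) Y = V²:
  V = 2.543 -> Y = 6.465 ✓
  V = 2.164 -> Y = 4.681 ✓
  V = 5.584 -> Y = 31.182 ✓
All samples match this transformation.

(d) V²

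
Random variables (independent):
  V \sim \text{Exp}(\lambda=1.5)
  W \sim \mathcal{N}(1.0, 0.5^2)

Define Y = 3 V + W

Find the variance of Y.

For independent RVs: Var(aX + bY) = a²Var(X) + b²Var(Y)
Var(V) = 0.44444444
Var(W) = 0.25
Var(Y) = 3²*0.44444444 + 1²*0.25
= 9*0.44444444 + 1*0.25 = 4.25

4.25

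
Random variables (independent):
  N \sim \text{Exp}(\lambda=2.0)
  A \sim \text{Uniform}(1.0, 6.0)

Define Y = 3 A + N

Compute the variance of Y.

For independent RVs: Var(aX + bY) = a²Var(X) + b²Var(Y)
Var(N) = 0.25
Var(A) = 2.0833333
Var(Y) = 1²*0.25 + 3²*2.0833333
= 1*0.25 + 9*2.0833333 = 19

19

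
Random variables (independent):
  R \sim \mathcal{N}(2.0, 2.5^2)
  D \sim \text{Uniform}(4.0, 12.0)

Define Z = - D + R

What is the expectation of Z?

E[Z] = 1*E[R] - 1*E[D]
E[R] = 2
E[D] = 8
E[Z] = 1*2 - 1*8 = -6

-6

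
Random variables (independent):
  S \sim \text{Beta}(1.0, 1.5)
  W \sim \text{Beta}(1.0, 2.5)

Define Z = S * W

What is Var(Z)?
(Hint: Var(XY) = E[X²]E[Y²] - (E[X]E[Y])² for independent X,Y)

Var(XY) = E[X²]E[Y²] - (E[X]E[Y])²
E[S] = 0.4, Var(S) = 0.068571429
E[W] = 0.28571429, Var(W) = 0.045351474
E[S²] = 0.068571429 + 0.4² = 0.22857143
E[W²] = 0.045351474 + 0.28571429² = 0.12698413
Var(Z) = 0.22857143*0.12698413 - (0.4*0.28571429)²
= 0.029024943 - 0.013061224 = 0.015963719

0.015963719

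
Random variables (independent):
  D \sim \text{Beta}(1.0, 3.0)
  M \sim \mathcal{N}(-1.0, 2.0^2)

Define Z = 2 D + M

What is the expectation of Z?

E[Z] = 2*E[D] + 1*E[M]
E[D] = 0.25
E[M] = -1
E[Z] = 2*0.25 + 1*(-1) = -0.5

-0.5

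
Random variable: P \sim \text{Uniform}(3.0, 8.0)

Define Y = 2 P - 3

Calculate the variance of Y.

For Y = aP + b: Var(Y) = a² * Var(P)
Var(P) = (8 - 3)^2/12 = 2.0833333
Var(Y) = 2² * 2.0833333 = 4 * 2.0833333 = 8.3333333

8.3333333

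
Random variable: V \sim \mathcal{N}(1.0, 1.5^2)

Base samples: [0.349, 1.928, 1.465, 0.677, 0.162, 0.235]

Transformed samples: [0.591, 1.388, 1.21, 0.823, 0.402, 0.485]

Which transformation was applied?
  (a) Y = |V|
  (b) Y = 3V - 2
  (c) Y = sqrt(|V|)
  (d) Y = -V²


Checking option (c) Y = sqrt(|V|):
  V = 0.349 -> Y = 0.591 ✓
  V = 1.928 -> Y = 1.388 ✓
  V = 1.465 -> Y = 1.21 ✓
All samples match this transformation.

(c) sqrt(|V|)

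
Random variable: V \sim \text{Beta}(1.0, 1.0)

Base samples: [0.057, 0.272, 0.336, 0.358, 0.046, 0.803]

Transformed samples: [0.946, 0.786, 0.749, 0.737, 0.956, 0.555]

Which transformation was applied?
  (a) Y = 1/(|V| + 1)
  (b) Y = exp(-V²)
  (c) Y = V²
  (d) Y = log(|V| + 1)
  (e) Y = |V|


Checking option (a) Y = 1/(|V| + 1):
  V = 0.057 -> Y = 0.946 ✓
  V = 0.272 -> Y = 0.786 ✓
  V = 0.336 -> Y = 0.749 ✓
All samples match this transformation.

(a) 1/(|V| + 1)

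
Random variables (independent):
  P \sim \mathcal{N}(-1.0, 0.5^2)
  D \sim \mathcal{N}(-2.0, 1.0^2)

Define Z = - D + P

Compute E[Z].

E[Z] = 1*E[P] - 1*E[D]
E[P] = -1
E[D] = -2
E[Z] = 1*(-1) - 1*(-2) = 1

1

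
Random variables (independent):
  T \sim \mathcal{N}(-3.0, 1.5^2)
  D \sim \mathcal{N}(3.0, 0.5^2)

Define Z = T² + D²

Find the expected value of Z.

E[Z] = E[T²] + E[D²]
E[T²] = Var(T) + E[T]² = 2.25 + 9 = 11.25
E[D²] = Var(D) + E[D]² = 0.25 + 9 = 9.25
E[Z] = 11.25 + 9.25 = 20.5

20.5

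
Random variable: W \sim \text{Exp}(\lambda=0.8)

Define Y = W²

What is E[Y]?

Using E[X²] = Var(X) + (E[X])²:
E[W] = 1.25
Var(W) = 1/0.8^2 = 1.5625
E[W²] = 1.5625 + 1.25² = 1.5625 + 1.5625 = 3.125

3.125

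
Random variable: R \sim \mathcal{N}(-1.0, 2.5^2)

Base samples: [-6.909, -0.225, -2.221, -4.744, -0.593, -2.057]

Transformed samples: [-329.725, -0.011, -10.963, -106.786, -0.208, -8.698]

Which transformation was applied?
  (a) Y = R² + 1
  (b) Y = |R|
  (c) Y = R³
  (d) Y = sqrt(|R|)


Checking option (c) Y = R³:
  R = -6.909 -> Y = -329.725 ✓
  R = -0.225 -> Y = -0.011 ✓
  R = -2.221 -> Y = -10.963 ✓
All samples match this transformation.

(c) R³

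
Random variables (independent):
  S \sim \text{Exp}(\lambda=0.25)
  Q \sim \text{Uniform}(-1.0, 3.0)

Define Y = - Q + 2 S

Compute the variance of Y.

For independent RVs: Var(aX + bY) = a²Var(X) + b²Var(Y)
Var(S) = 16
Var(Q) = 1.3333333
Var(Y) = 2²*16 + (-1)²*1.3333333
= 4*16 + 1*1.3333333 = 65.333333

65.333333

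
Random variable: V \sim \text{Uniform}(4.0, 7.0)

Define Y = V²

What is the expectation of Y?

Using E[X²] = Var(X) + (E[X])²:
E[V] = 5.5
Var(V) = (7 - 4)^2/12 = 0.75
E[V²] = 0.75 + 5.5² = 0.75 + 30.25 = 31

31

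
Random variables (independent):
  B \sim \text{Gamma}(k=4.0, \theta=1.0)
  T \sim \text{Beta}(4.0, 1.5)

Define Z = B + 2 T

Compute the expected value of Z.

E[Z] = 1*E[B] + 2*E[T]
E[B] = 4
E[T] = 0.72727273
E[Z] = 1*4 + 2*0.72727273 = 5.4545455

5.4545455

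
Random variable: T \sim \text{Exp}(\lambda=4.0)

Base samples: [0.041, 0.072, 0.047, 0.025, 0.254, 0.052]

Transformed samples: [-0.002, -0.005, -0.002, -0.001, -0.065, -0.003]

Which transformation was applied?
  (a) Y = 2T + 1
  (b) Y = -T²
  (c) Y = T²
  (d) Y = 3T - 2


Checking option (b) Y = -T²:
  T = 0.041 -> Y = -0.002 ✓
  T = 0.072 -> Y = -0.005 ✓
  T = 0.047 -> Y = -0.002 ✓
All samples match this transformation.

(b) -T²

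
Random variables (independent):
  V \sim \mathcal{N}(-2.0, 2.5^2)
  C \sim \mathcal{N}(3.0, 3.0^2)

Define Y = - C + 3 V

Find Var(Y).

For independent RVs: Var(aX + bY) = a²Var(X) + b²Var(Y)
Var(V) = 6.25
Var(C) = 9
Var(Y) = 3²*6.25 + (-1)²*9
= 9*6.25 + 1*9 = 65.25

65.25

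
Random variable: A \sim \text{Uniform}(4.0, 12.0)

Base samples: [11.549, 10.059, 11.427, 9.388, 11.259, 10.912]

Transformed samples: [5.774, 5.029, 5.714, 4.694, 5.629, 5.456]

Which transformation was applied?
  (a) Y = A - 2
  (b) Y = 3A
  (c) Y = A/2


Checking option (c) Y = A/2:
  A = 11.549 -> Y = 5.774 ✓
  A = 10.059 -> Y = 5.029 ✓
  A = 11.427 -> Y = 5.714 ✓
All samples match this transformation.

(c) A/2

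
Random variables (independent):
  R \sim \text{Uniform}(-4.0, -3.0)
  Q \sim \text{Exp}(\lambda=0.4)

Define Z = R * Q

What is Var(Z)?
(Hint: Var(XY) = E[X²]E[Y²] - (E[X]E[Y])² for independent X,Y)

Var(XY) = E[X²]E[Y²] - (E[X]E[Y])²
E[R] = -3.5, Var(R) = 0.083333333
E[Q] = 2.5, Var(Q) = 6.25
E[R²] = 0.083333333 + (-3.5)² = 12.333333
E[Q²] = 6.25 + 2.5² = 12.5
Var(Z) = 12.333333*12.5 - (-3.5*2.5)²
= 154.16667 - 76.5625 = 77.604167

77.604167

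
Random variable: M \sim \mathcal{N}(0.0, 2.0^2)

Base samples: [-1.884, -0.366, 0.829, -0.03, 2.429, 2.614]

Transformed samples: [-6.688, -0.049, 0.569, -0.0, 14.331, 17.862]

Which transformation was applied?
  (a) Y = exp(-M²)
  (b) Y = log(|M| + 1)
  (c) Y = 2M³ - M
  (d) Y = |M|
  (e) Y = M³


Checking option (e) Y = M³:
  M = -1.884 -> Y = -6.688 ✓
  M = -0.366 -> Y = -0.049 ✓
  M = 0.829 -> Y = 0.569 ✓
All samples match this transformation.

(e) M³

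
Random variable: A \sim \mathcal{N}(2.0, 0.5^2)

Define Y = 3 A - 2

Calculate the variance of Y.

For Y = aA + b: Var(Y) = a² * Var(A)
Var(A) = 0.5^2 = 0.25
Var(Y) = 3² * 0.25 = 9 * 0.25 = 2.25

2.25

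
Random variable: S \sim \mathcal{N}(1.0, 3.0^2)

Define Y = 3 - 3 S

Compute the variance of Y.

For Y = aS + b: Var(Y) = a² * Var(S)
Var(S) = 3.0^2 = 9
Var(Y) = (-3)² * 9 = 9 * 9 = 81

81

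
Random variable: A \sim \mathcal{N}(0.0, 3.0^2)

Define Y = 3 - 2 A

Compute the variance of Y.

For Y = aA + b: Var(Y) = a² * Var(A)
Var(A) = 3.0^2 = 9
Var(Y) = (-2)² * 9 = 4 * 9 = 36

36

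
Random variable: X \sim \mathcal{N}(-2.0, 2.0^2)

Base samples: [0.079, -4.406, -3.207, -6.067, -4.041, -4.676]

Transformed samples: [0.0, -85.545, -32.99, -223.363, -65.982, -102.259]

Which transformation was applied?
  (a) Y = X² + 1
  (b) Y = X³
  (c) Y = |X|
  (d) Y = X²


Checking option (b) Y = X³:
  X = 0.079 -> Y = 0.0 ✓
  X = -4.406 -> Y = -85.545 ✓
  X = -3.207 -> Y = -32.99 ✓
All samples match this transformation.

(b) X³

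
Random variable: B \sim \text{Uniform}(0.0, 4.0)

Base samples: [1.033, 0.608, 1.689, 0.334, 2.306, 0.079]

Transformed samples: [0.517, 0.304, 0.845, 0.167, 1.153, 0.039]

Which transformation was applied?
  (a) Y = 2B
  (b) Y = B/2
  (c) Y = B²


Checking option (b) Y = B/2:
  B = 1.033 -> Y = 0.517 ✓
  B = 0.608 -> Y = 0.304 ✓
  B = 1.689 -> Y = 0.845 ✓
All samples match this transformation.

(b) B/2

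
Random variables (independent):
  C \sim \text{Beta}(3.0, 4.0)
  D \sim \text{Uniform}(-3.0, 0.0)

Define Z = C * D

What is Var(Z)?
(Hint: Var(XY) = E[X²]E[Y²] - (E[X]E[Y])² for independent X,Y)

Var(XY) = E[X²]E[Y²] - (E[X]E[Y])²
E[C] = 0.42857143, Var(C) = 0.030612245
E[D] = -1.5, Var(D) = 0.75
E[C²] = 0.030612245 + 0.42857143² = 0.21428571
E[D²] = 0.75 + (-1.5)² = 3
Var(Z) = 0.21428571*3 - (0.42857143*(-1.5))²
= 0.64285714 - 0.41326531 = 0.22959184

0.22959184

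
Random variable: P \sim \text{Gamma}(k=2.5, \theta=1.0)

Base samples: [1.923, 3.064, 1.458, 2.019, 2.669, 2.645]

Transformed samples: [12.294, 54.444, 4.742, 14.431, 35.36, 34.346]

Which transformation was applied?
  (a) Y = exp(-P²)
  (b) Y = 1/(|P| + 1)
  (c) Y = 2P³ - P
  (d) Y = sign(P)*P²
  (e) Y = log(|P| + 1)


Checking option (c) Y = 2P³ - P:
  P = 1.923 -> Y = 12.294 ✓
  P = 3.064 -> Y = 54.444 ✓
  P = 1.458 -> Y = 4.742 ✓
All samples match this transformation.

(c) 2P³ - P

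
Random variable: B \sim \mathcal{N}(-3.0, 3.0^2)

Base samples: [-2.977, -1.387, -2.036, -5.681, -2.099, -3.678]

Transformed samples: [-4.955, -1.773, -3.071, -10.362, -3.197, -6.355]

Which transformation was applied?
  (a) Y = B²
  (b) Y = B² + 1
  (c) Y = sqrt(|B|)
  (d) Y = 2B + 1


Checking option (d) Y = 2B + 1:
  B = -2.977 -> Y = -4.955 ✓
  B = -1.387 -> Y = -1.773 ✓
  B = -2.036 -> Y = -3.071 ✓
All samples match this transformation.

(d) 2B + 1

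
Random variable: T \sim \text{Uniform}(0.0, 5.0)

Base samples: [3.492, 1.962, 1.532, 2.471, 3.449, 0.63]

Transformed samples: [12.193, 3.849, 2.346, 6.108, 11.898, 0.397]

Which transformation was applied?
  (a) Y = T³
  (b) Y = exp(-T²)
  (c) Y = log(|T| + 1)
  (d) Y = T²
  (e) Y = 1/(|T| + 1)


Checking option (d) Y = T²:
  T = 3.492 -> Y = 12.193 ✓
  T = 1.962 -> Y = 3.849 ✓
  T = 1.532 -> Y = 2.346 ✓
All samples match this transformation.

(d) T²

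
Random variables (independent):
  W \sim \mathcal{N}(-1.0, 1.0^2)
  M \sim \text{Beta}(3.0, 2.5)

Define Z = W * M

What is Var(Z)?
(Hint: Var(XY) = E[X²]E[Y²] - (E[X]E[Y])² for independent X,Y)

Var(XY) = E[X²]E[Y²] - (E[X]E[Y])²
E[W] = -1, Var(W) = 1
E[M] = 0.54545455, Var(M) = 0.038143675
E[W²] = 1 + (-1)² = 2
E[M²] = 0.038143675 + 0.54545455² = 0.33566434
Var(Z) = 2*0.33566434 - (-1*0.54545455)²
= 0.67132867 - 0.29752066 = 0.37380801

0.37380801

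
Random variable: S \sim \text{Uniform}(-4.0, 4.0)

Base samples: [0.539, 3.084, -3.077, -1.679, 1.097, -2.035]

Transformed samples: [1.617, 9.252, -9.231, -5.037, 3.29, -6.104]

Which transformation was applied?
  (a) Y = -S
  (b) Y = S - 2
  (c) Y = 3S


Checking option (c) Y = 3S:
  S = 0.539 -> Y = 1.617 ✓
  S = 3.084 -> Y = 9.252 ✓
  S = -3.077 -> Y = -9.231 ✓
All samples match this transformation.

(c) 3S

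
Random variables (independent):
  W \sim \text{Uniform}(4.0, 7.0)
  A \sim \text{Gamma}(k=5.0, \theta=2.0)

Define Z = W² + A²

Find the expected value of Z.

E[Z] = E[W²] + E[A²]
E[W²] = Var(W) + E[W]² = 0.75 + 30.25 = 31
E[A²] = Var(A) + E[A]² = 20 + 100 = 120
E[Z] = 31 + 120 = 151

151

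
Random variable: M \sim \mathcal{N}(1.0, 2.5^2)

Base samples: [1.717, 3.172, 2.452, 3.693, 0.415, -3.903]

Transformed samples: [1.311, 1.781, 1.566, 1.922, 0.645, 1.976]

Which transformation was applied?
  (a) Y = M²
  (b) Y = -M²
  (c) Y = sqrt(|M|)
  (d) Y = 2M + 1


Checking option (c) Y = sqrt(|M|):
  M = 1.717 -> Y = 1.311 ✓
  M = 3.172 -> Y = 1.781 ✓
  M = 2.452 -> Y = 1.566 ✓
All samples match this transformation.

(c) sqrt(|M|)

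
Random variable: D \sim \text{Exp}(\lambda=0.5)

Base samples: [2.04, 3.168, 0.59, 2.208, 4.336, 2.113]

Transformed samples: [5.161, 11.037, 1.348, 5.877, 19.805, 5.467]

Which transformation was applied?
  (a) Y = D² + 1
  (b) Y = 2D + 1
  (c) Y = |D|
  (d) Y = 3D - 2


Checking option (a) Y = D² + 1:
  D = 2.04 -> Y = 5.161 ✓
  D = 3.168 -> Y = 11.037 ✓
  D = 0.59 -> Y = 1.348 ✓
All samples match this transformation.

(a) D² + 1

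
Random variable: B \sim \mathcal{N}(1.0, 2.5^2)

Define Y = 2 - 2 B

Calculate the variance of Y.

For Y = aB + b: Var(Y) = a² * Var(B)
Var(B) = 2.5^2 = 6.25
Var(Y) = (-2)² * 6.25 = 4 * 6.25 = 25

25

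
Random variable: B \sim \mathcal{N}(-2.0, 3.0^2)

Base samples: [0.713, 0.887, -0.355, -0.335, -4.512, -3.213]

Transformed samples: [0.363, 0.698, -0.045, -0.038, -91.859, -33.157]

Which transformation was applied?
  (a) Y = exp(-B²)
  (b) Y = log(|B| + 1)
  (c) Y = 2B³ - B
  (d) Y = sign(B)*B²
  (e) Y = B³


Checking option (e) Y = B³:
  B = 0.713 -> Y = 0.363 ✓
  B = 0.887 -> Y = 0.698 ✓
  B = -0.355 -> Y = -0.045 ✓
All samples match this transformation.

(e) B³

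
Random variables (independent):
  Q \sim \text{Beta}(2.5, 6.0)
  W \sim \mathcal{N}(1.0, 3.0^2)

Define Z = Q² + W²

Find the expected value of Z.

E[Z] = E[Q²] + E[W²]
E[Q²] = Var(Q) + E[Q]² = 0.021853943 + 0.08650519 = 0.10835913
E[W²] = Var(W) + E[W]² = 9 + 1 = 10
E[Z] = 0.10835913 + 10 = 10.108359

10.108359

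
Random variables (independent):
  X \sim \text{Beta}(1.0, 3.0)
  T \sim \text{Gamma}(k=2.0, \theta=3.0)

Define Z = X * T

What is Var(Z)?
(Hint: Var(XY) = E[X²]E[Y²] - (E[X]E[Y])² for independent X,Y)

Var(XY) = E[X²]E[Y²] - (E[X]E[Y])²
E[X] = 0.25, Var(X) = 0.0375
E[T] = 6, Var(T) = 18
E[X²] = 0.0375 + 0.25² = 0.1
E[T²] = 18 + 6² = 54
Var(Z) = 0.1*54 - (0.25*6)²
= 5.4 - 2.25 = 3.15

3.15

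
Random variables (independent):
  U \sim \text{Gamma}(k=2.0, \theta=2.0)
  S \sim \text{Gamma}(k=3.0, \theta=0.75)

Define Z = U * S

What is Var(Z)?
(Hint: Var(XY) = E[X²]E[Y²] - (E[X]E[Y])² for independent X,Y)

Var(XY) = E[X²]E[Y²] - (E[X]E[Y])²
E[U] = 4, Var(U) = 8
E[S] = 2.25, Var(S) = 1.6875
E[U²] = 8 + 4² = 24
E[S²] = 1.6875 + 2.25² = 6.75
Var(Z) = 24*6.75 - (4*2.25)²
= 162 - 81 = 81

81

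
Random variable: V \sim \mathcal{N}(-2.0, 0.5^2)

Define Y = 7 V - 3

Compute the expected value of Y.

For Y = 7V - 3:
E[Y] = 7 * E[V] - 3
E[V] = -2.0 = -2
E[Y] = 7 * (-2) - 3 = -17

-17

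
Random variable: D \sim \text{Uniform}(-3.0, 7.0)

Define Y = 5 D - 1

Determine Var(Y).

For Y = aD + b: Var(Y) = a² * Var(D)
Var(D) = (7 + 3)^2/12 = 8.3333333
Var(Y) = 5² * 8.3333333 = 25 * 8.3333333 = 208.33333

208.33333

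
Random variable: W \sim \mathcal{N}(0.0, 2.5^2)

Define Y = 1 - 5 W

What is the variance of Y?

For Y = aW + b: Var(Y) = a² * Var(W)
Var(W) = 2.5^2 = 6.25
Var(Y) = (-5)² * 6.25 = 25 * 6.25 = 156.25

156.25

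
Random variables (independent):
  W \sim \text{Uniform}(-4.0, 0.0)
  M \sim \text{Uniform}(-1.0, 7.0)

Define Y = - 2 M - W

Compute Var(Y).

For independent RVs: Var(aX + bY) = a²Var(X) + b²Var(Y)
Var(W) = 1.3333333
Var(M) = 5.3333333
Var(Y) = (-1)²*1.3333333 + (-2)²*5.3333333
= 1*1.3333333 + 4*5.3333333 = 22.666667

22.666667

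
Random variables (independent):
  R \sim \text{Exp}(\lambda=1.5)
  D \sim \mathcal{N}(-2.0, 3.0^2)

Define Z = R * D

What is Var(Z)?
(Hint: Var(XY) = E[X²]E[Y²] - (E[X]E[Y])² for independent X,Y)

Var(XY) = E[X²]E[Y²] - (E[X]E[Y])²
E[R] = 0.66666667, Var(R) = 0.44444444
E[D] = -2, Var(D) = 9
E[R²] = 0.44444444 + 0.66666667² = 0.88888889
E[D²] = 9 + (-2)² = 13
Var(Z) = 0.88888889*13 - (0.66666667*(-2))²
= 11.555556 - 1.7777778 = 9.7777778

9.7777778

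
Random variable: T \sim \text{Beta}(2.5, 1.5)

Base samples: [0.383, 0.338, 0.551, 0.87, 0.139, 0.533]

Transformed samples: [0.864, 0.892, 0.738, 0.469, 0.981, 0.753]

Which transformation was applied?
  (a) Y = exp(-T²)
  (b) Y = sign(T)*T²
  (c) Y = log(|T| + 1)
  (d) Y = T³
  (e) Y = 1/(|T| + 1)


Checking option (a) Y = exp(-T²):
  T = 0.383 -> Y = 0.864 ✓
  T = 0.338 -> Y = 0.892 ✓
  T = 0.551 -> Y = 0.738 ✓
All samples match this transformation.

(a) exp(-T²)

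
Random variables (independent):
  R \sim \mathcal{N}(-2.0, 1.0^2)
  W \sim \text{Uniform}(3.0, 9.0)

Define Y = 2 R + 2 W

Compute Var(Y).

For independent RVs: Var(aX + bY) = a²Var(X) + b²Var(Y)
Var(R) = 1
Var(W) = 3
Var(Y) = 2²*1 + 2²*3
= 4*1 + 4*3 = 16

16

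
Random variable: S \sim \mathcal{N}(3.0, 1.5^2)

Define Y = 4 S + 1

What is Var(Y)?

For Y = aS + b: Var(Y) = a² * Var(S)
Var(S) = 1.5^2 = 2.25
Var(Y) = 4² * 2.25 = 16 * 2.25 = 36

36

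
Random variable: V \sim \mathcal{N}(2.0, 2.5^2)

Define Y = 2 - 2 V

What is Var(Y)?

For Y = aV + b: Var(Y) = a² * Var(V)
Var(V) = 2.5^2 = 6.25
Var(Y) = (-2)² * 6.25 = 4 * 6.25 = 25

25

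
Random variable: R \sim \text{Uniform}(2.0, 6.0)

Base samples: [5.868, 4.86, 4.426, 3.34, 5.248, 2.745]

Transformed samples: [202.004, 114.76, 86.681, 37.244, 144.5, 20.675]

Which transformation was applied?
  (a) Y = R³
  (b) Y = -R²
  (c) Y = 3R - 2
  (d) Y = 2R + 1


Checking option (a) Y = R³:
  R = 5.868 -> Y = 202.004 ✓
  R = 4.86 -> Y = 114.76 ✓
  R = 4.426 -> Y = 86.681 ✓
All samples match this transformation.

(a) R³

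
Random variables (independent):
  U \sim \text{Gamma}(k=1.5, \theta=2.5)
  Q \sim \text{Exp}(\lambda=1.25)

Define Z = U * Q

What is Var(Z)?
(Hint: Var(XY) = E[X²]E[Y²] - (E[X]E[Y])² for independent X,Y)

Var(XY) = E[X²]E[Y²] - (E[X]E[Y])²
E[U] = 3.75, Var(U) = 9.375
E[Q] = 0.8, Var(Q) = 0.64
E[U²] = 9.375 + 3.75² = 23.4375
E[Q²] = 0.64 + 0.8² = 1.28
Var(Z) = 23.4375*1.28 - (3.75*0.8)²
= 30 - 9 = 21

21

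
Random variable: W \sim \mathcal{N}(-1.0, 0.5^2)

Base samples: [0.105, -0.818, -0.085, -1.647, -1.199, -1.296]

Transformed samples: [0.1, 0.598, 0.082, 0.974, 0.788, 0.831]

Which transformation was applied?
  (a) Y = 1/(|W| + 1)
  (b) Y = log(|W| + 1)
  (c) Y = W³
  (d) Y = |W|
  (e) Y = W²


Checking option (b) Y = log(|W| + 1):
  W = 0.105 -> Y = 0.1 ✓
  W = -0.818 -> Y = 0.598 ✓
  W = -0.085 -> Y = 0.082 ✓
All samples match this transformation.

(b) log(|W| + 1)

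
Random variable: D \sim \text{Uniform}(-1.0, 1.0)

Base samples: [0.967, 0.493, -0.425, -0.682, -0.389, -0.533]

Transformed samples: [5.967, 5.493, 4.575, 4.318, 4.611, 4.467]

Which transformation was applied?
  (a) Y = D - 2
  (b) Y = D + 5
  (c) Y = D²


Checking option (b) Y = D + 5:
  D = 0.967 -> Y = 5.967 ✓
  D = 0.493 -> Y = 5.493 ✓
  D = -0.425 -> Y = 4.575 ✓
All samples match this transformation.

(b) D + 5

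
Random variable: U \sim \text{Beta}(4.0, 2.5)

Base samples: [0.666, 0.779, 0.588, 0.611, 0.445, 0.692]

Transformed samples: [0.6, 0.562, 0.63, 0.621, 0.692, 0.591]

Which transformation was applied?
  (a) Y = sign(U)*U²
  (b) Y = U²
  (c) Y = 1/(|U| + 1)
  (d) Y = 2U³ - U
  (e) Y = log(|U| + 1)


Checking option (c) Y = 1/(|U| + 1):
  U = 0.666 -> Y = 0.6 ✓
  U = 0.779 -> Y = 0.562 ✓
  U = 0.588 -> Y = 0.63 ✓
All samples match this transformation.

(c) 1/(|U| + 1)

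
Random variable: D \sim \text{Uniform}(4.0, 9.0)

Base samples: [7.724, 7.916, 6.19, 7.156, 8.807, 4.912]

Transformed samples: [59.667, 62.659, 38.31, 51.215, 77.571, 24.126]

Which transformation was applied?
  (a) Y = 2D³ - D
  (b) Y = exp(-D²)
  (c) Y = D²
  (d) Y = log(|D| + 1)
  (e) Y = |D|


Checking option (c) Y = D²:
  D = 7.724 -> Y = 59.667 ✓
  D = 7.916 -> Y = 62.659 ✓
  D = 6.19 -> Y = 38.31 ✓
All samples match this transformation.

(c) D²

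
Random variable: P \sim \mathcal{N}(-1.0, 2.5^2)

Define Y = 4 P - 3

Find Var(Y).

For Y = aP + b: Var(Y) = a² * Var(P)
Var(P) = 2.5^2 = 6.25
Var(Y) = 4² * 6.25 = 16 * 6.25 = 100

100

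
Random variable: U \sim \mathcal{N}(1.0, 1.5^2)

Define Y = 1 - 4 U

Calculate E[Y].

For Y = -4U + 1:
E[Y] = -4 * E[U] + 1
E[U] = 1.0 = 1
E[Y] = -4 * 1 + 1 = -3

-3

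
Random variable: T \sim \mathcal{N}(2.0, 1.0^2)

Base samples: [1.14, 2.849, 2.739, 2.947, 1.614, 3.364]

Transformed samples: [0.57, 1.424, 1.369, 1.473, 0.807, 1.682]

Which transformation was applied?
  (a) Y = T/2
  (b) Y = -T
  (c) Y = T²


Checking option (a) Y = T/2:
  T = 1.14 -> Y = 0.57 ✓
  T = 2.849 -> Y = 1.424 ✓
  T = 2.739 -> Y = 1.369 ✓
All samples match this transformation.

(a) T/2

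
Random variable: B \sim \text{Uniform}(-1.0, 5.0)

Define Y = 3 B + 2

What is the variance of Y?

For Y = aB + b: Var(Y) = a² * Var(B)
Var(B) = (5 + 1)^2/12 = 3
Var(Y) = 3² * 3 = 9 * 3 = 27

27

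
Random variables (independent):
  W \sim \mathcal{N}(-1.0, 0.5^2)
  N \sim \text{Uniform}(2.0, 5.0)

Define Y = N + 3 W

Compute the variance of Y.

For independent RVs: Var(aX + bY) = a²Var(X) + b²Var(Y)
Var(W) = 0.25
Var(N) = 0.75
Var(Y) = 3²*0.25 + 1²*0.75
= 9*0.25 + 1*0.75 = 3

3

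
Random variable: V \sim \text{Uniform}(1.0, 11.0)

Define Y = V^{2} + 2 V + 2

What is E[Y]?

E[Y] = 1*E[V²] + 2*E[V] + 2
E[V] = 6
E[V²] = Var(V) + (E[V])² = 8.3333333 + 36 = 44.333333
E[Y] = 1*44.333333 + 2*6 + 2 = 58.333333

58.333333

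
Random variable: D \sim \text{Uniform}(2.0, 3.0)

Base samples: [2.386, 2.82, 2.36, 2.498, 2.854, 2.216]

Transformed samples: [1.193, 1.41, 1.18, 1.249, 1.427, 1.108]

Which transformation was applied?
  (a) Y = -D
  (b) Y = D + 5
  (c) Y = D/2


Checking option (c) Y = D/2:
  D = 2.386 -> Y = 1.193 ✓
  D = 2.82 -> Y = 1.41 ✓
  D = 2.36 -> Y = 1.18 ✓
All samples match this transformation.

(c) D/2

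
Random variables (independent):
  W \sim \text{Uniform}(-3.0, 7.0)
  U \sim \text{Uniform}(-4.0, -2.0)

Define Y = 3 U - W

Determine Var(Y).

For independent RVs: Var(aX + bY) = a²Var(X) + b²Var(Y)
Var(W) = 8.3333333
Var(U) = 0.33333333
Var(Y) = (-1)²*8.3333333 + 3²*0.33333333
= 1*8.3333333 + 9*0.33333333 = 11.333333

11.333333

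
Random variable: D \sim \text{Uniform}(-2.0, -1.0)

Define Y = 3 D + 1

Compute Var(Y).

For Y = aD + b: Var(Y) = a² * Var(D)
Var(D) = (-1 + 2)^2/12 = 0.083333333
Var(Y) = 3² * 0.083333333 = 9 * 0.083333333 = 0.75

0.75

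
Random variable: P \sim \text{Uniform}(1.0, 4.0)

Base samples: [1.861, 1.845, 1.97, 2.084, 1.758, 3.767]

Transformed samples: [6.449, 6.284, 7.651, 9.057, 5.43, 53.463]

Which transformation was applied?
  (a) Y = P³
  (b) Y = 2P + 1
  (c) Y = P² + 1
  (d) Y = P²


Checking option (a) Y = P³:
  P = 1.861 -> Y = 6.449 ✓
  P = 1.845 -> Y = 6.284 ✓
  P = 1.97 -> Y = 7.651 ✓
All samples match this transformation.

(a) P³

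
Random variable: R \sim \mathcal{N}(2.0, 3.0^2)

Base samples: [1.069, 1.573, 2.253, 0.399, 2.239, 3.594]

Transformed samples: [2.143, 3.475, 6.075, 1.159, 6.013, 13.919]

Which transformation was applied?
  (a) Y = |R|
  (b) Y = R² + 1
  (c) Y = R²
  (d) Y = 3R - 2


Checking option (b) Y = R² + 1:
  R = 1.069 -> Y = 2.143 ✓
  R = 1.573 -> Y = 3.475 ✓
  R = 2.253 -> Y = 6.075 ✓
All samples match this transformation.

(b) R² + 1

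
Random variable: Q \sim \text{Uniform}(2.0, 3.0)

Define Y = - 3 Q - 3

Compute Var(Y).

For Y = aQ + b: Var(Y) = a² * Var(Q)
Var(Q) = (3 - 2)^2/12 = 0.083333333
Var(Y) = (-3)² * 0.083333333 = 9 * 0.083333333 = 0.75

0.75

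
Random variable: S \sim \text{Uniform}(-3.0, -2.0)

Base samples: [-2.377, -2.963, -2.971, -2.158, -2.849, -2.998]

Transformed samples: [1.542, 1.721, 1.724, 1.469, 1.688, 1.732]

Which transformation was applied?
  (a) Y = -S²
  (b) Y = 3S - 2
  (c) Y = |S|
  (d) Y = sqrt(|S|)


Checking option (d) Y = sqrt(|S|):
  S = -2.377 -> Y = 1.542 ✓
  S = -2.963 -> Y = 1.721 ✓
  S = -2.971 -> Y = 1.724 ✓
All samples match this transformation.

(d) sqrt(|S|)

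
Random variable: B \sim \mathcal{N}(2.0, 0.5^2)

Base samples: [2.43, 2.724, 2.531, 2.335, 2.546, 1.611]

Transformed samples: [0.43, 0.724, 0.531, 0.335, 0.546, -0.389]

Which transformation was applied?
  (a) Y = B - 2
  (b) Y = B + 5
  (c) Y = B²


Checking option (a) Y = B - 2:
  B = 2.43 -> Y = 0.43 ✓
  B = 2.724 -> Y = 0.724 ✓
  B = 2.531 -> Y = 0.531 ✓
All samples match this transformation.

(a) B - 2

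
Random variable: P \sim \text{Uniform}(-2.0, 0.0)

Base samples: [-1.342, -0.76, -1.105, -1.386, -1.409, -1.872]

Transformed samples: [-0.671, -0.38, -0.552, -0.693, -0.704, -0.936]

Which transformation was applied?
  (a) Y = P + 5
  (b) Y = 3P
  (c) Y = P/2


Checking option (c) Y = P/2:
  P = -1.342 -> Y = -0.671 ✓
  P = -0.76 -> Y = -0.38 ✓
  P = -1.105 -> Y = -0.552 ✓
All samples match this transformation.

(c) P/2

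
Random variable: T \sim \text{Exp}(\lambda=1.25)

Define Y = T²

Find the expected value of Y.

E[T²] = Var(T) + (E[T])² = 0.64 + 0.64 = 1.28

1.28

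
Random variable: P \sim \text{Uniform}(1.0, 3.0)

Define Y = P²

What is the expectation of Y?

E[P²] = Var(P) + (E[P])² = 0.33333333 + 4 = 4.3333333

4.3333333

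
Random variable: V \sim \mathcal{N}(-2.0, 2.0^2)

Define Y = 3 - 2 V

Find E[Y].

For Y = -2V + 3:
E[Y] = -2 * E[V] + 3
E[V] = -2.0 = -2
E[Y] = -2 * (-2) + 3 = 7

7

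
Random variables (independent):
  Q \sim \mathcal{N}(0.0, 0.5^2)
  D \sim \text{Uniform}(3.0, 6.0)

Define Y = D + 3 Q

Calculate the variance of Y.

For independent RVs: Var(aX + bY) = a²Var(X) + b²Var(Y)
Var(Q) = 0.25
Var(D) = 0.75
Var(Y) = 3²*0.25 + 1²*0.75
= 9*0.25 + 1*0.75 = 3

3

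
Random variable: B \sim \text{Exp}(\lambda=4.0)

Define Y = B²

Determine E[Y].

Using E[X²] = Var(X) + (E[X])²:
E[B] = 0.25
Var(B) = 1/4.0^2 = 0.0625
E[B²] = 0.0625 + 0.25² = 0.0625 + 0.0625 = 0.125

0.125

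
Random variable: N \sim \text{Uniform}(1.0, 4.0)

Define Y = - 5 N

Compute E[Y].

For Y = -5N:
E[Y] = -5 * E[N]
E[N] = (1 + 4)/2 = 2.5
E[Y] = -5 * 2.5 = -12.5

-12.5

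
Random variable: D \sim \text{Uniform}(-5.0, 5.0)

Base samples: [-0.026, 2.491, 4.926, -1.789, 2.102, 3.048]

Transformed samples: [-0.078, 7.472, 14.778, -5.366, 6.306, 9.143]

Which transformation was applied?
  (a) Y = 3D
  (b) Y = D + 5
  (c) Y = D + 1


Checking option (a) Y = 3D:
  D = -0.026 -> Y = -0.078 ✓
  D = 2.491 -> Y = 7.472 ✓
  D = 4.926 -> Y = 14.778 ✓
All samples match this transformation.

(a) 3D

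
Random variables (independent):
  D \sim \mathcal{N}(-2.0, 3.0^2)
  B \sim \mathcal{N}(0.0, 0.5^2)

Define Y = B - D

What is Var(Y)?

For independent RVs: Var(aX + bY) = a²Var(X) + b²Var(Y)
Var(D) = 9
Var(B) = 0.25
Var(Y) = (-1)²*9 + 1²*0.25
= 1*9 + 1*0.25 = 9.25

9.25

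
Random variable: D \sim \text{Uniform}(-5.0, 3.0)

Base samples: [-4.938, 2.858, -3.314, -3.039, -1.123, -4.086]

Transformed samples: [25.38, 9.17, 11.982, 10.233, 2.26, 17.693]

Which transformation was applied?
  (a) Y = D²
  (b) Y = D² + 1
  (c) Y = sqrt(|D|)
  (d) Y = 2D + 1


Checking option (b) Y = D² + 1:
  D = -4.938 -> Y = 25.38 ✓
  D = 2.858 -> Y = 9.17 ✓
  D = -3.314 -> Y = 11.982 ✓
All samples match this transformation.

(b) D² + 1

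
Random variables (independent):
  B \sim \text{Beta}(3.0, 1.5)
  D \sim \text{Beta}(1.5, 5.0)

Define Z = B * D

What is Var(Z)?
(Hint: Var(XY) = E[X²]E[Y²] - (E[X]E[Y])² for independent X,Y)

Var(XY) = E[X²]E[Y²] - (E[X]E[Y])²
E[B] = 0.66666667, Var(B) = 0.04040404
E[D] = 0.23076923, Var(D) = 0.023668639
E[B²] = 0.04040404 + 0.66666667² = 0.48484848
E[D²] = 0.023668639 + 0.23076923² = 0.076923077
Var(Z) = 0.48484848*0.076923077 - (0.66666667*0.23076923)²
= 0.037296037 - 0.023668639 = 0.013627398

0.013627398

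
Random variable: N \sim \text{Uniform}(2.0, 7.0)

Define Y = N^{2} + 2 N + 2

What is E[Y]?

E[Y] = 1*E[N²] + 2*E[N] + 2
E[N] = 4.5
E[N²] = Var(N) + (E[N])² = 2.0833333 + 20.25 = 22.333333
E[Y] = 1*22.333333 + 2*4.5 + 2 = 33.333333

33.333333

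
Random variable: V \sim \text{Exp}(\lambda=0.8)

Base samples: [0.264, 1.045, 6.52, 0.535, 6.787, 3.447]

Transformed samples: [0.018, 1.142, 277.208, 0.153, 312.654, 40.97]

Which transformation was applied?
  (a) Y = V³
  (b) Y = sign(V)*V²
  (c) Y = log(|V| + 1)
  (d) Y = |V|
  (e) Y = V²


Checking option (a) Y = V³:
  V = 0.264 -> Y = 0.018 ✓
  V = 1.045 -> Y = 1.142 ✓
  V = 6.52 -> Y = 277.208 ✓
All samples match this transformation.

(a) V³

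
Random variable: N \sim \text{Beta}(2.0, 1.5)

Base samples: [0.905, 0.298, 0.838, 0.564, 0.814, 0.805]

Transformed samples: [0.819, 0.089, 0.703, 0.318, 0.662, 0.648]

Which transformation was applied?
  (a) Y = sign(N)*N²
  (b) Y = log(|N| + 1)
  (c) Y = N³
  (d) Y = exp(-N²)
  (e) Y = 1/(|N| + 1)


Checking option (a) Y = sign(N)*N²:
  N = 0.905 -> Y = 0.819 ✓
  N = 0.298 -> Y = 0.089 ✓
  N = 0.838 -> Y = 0.703 ✓
All samples match this transformation.

(a) sign(N)*N²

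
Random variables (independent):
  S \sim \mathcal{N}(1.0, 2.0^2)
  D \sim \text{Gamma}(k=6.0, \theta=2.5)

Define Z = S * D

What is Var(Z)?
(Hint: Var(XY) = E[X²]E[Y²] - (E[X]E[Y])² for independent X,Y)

Var(XY) = E[X²]E[Y²] - (E[X]E[Y])²
E[S] = 1, Var(S) = 4
E[D] = 15, Var(D) = 37.5
E[S²] = 4 + 1² = 5
E[D²] = 37.5 + 15² = 262.5
Var(Z) = 5*262.5 - (1*15)²
= 1312.5 - 225 = 1087.5

1087.5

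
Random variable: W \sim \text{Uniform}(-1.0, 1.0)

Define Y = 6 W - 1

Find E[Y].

For Y = 6W - 1:
E[Y] = 6 * E[W] - 1
E[W] = (-1 + 1)/2 = 0
E[Y] = 6 * 0 - 1 = -1

-1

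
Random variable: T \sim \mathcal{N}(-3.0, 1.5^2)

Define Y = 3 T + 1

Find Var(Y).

For Y = aT + b: Var(Y) = a² * Var(T)
Var(T) = 1.5^2 = 2.25
Var(Y) = 3² * 2.25 = 9 * 2.25 = 20.25

20.25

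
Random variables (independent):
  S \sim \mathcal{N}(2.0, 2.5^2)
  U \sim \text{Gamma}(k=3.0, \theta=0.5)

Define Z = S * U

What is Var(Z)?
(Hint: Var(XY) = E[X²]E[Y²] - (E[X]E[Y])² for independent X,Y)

Var(XY) = E[X²]E[Y²] - (E[X]E[Y])²
E[S] = 2, Var(S) = 6.25
E[U] = 1.5, Var(U) = 0.75
E[S²] = 6.25 + 2² = 10.25
E[U²] = 0.75 + 1.5² = 3
Var(Z) = 10.25*3 - (2*1.5)²
= 30.75 - 9 = 21.75

21.75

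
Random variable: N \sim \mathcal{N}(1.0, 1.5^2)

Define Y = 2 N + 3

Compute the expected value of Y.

For Y = 2N + 3:
E[Y] = 2 * E[N] + 3
E[N] = 1.0 = 1
E[Y] = 2 * 1 + 3 = 5

5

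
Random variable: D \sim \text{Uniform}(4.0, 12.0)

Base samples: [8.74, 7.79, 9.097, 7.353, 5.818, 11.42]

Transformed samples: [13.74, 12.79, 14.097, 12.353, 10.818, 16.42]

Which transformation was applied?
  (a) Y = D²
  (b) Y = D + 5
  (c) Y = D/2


Checking option (b) Y = D + 5:
  D = 8.74 -> Y = 13.74 ✓
  D = 7.79 -> Y = 12.79 ✓
  D = 9.097 -> Y = 14.097 ✓
All samples match this transformation.

(b) D + 5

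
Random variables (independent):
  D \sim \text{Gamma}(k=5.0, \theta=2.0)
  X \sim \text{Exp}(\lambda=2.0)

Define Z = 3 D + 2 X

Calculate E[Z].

E[Z] = 3*E[D] + 2*E[X]
E[D] = 10
E[X] = 0.5
E[Z] = 3*10 + 2*0.5 = 31

31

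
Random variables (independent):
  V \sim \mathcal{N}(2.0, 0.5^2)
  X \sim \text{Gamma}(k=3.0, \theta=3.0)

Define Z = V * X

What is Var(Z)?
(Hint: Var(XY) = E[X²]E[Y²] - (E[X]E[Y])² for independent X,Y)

Var(XY) = E[X²]E[Y²] - (E[X]E[Y])²
E[V] = 2, Var(V) = 0.25
E[X] = 9, Var(X) = 27
E[V²] = 0.25 + 2² = 4.25
E[X²] = 27 + 9² = 108
Var(Z) = 4.25*108 - (2*9)²
= 459 - 324 = 135

135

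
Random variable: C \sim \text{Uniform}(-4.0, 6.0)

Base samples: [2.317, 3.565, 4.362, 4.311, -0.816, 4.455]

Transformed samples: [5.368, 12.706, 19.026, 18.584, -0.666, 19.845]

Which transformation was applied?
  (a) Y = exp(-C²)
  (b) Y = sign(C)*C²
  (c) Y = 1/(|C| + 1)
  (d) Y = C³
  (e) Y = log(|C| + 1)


Checking option (b) Y = sign(C)*C²:
  C = 2.317 -> Y = 5.368 ✓
  C = 3.565 -> Y = 12.706 ✓
  C = 4.362 -> Y = 19.026 ✓
All samples match this transformation.

(b) sign(C)*C²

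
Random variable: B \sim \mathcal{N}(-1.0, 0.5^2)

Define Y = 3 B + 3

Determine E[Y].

For Y = 3B + 3:
E[Y] = 3 * E[B] + 3
E[B] = -1.0 = -1
E[Y] = 3 * (-1) + 3 = 0

0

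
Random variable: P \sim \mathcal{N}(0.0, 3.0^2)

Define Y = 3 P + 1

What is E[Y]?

For Y = 3P + 1:
E[Y] = 3 * E[P] + 1
E[P] = 0.0 = 0
E[Y] = 3 * 0 + 1 = 1

1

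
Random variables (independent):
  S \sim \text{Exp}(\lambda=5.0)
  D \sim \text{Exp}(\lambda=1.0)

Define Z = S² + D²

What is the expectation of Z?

E[Z] = E[S²] + E[D²]
E[S²] = Var(S) + E[S]² = 0.04 + 0.04 = 0.08
E[D²] = Var(D) + E[D]² = 1 + 1 = 2
E[Z] = 0.08 + 2 = 2.08

2.08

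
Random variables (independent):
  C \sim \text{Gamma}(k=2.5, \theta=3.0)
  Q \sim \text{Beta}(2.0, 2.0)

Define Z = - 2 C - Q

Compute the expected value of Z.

E[Z] = -2*E[C] - 1*E[Q]
E[C] = 7.5
E[Q] = 0.5
E[Z] = -2*7.5 - 1*0.5 = -15.5

-15.5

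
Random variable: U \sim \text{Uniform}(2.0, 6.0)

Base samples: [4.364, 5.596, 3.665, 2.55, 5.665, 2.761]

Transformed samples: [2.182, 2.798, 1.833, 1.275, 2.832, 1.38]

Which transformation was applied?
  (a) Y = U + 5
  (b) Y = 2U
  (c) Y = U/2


Checking option (c) Y = U/2:
  U = 4.364 -> Y = 2.182 ✓
  U = 5.596 -> Y = 2.798 ✓
  U = 3.665 -> Y = 1.833 ✓
All samples match this transformation.

(c) U/2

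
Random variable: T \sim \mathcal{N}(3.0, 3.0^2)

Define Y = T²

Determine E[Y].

Using E[X²] = Var(X) + (E[X])²:
E[T] = 3
Var(T) = 3.0^2 = 9
E[T²] = 9 + 3² = 9 + 9 = 18

18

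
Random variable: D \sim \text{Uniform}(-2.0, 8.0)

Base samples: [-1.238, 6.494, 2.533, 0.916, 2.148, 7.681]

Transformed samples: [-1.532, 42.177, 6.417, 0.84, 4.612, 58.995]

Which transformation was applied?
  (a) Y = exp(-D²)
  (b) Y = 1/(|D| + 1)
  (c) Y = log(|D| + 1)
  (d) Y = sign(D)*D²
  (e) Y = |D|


Checking option (d) Y = sign(D)*D²:
  D = -1.238 -> Y = -1.532 ✓
  D = 6.494 -> Y = 42.177 ✓
  D = 2.533 -> Y = 6.417 ✓
All samples match this transformation.

(d) sign(D)*D²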